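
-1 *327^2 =-106929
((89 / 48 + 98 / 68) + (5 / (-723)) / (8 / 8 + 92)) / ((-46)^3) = -60267197 / 1780178882688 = -0.00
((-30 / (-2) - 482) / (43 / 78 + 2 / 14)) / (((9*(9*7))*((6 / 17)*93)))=-103207 / 2855007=-0.04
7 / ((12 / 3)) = 7 / 4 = 1.75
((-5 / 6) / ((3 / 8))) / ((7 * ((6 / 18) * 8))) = -5 / 42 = -0.12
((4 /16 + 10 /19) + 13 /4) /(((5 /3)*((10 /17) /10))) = 7803 /190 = 41.07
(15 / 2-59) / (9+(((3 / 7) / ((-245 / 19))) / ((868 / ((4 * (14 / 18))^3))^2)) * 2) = -87672707505 / 15321307838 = -5.72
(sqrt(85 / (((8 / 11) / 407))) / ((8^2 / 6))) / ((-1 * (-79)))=33 * sqrt(6290) / 10112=0.26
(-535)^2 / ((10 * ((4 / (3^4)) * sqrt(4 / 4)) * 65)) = 927369 / 104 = 8917.01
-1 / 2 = -0.50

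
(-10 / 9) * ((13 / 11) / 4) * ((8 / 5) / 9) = -52 / 891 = -0.06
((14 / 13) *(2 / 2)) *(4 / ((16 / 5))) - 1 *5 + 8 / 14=-561 / 182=-3.08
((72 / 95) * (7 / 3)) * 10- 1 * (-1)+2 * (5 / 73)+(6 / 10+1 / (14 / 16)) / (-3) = 2656418 / 145635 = 18.24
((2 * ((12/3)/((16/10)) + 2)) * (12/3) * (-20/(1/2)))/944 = -90/59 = -1.53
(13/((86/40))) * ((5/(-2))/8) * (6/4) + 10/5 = -287/344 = -0.83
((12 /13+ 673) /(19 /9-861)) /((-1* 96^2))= 0.00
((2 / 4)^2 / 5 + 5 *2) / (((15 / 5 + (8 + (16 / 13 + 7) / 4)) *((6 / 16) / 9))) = 62712 / 3395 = 18.47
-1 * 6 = -6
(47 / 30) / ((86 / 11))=517 / 2580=0.20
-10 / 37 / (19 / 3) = -30 / 703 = -0.04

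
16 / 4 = 4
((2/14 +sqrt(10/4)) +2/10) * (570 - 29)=6492/35 +541 * sqrt(10)/2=1040.88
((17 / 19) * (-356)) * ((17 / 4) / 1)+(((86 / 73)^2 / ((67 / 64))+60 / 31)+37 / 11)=-3116249370928 / 2313281597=-1347.11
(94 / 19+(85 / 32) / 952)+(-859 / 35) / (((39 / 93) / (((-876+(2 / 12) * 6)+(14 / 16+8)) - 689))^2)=-57458464114761 / 170240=-337514474.36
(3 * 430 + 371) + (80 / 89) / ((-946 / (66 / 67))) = 425895109 / 256409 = 1661.00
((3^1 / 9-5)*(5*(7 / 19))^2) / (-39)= 17150 / 42237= 0.41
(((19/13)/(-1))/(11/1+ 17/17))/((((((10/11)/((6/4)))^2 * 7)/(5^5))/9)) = -7759125/5824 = -1332.27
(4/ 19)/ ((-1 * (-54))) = 2/ 513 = 0.00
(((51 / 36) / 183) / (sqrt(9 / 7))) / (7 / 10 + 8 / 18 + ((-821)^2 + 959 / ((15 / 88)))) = 17*sqrt(7) / 4477654614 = 0.00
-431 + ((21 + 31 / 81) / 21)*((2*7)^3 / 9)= -263653 / 2187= -120.55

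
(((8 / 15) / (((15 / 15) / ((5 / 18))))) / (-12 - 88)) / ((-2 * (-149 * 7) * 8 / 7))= -1 / 1609200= -0.00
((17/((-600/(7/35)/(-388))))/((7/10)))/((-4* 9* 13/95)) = -31331/49140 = -0.64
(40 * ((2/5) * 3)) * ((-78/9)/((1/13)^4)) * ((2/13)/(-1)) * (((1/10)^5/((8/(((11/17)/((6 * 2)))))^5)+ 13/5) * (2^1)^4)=85970119276633809891297611/1130578742476800000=76040806.40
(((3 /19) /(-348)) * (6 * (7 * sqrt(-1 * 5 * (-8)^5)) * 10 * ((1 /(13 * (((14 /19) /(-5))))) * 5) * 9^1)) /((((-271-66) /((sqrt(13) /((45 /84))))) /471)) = -189907200 * sqrt(130) /127049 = -17042.84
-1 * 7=-7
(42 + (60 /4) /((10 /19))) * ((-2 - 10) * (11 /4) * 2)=-4653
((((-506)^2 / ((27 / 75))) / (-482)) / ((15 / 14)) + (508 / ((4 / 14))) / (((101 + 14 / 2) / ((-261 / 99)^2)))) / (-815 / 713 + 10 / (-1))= 67512323683 / 595759230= 113.32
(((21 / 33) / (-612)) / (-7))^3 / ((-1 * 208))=-1 / 63459355474944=-0.00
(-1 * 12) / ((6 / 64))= -128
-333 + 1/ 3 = -998/ 3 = -332.67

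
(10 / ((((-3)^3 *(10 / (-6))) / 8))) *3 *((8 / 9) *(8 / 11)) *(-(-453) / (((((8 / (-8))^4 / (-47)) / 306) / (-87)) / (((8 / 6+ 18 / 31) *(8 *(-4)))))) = -40815174483968 / 341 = -119692593794.63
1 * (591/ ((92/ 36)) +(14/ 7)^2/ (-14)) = 230.98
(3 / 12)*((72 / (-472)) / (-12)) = 3 / 944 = 0.00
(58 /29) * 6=12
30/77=0.39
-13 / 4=-3.25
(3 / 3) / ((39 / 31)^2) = 961 / 1521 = 0.63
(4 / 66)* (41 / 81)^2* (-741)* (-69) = 19099522 / 24057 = 793.93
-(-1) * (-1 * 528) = -528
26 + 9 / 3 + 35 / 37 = 1108 / 37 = 29.95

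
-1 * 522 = -522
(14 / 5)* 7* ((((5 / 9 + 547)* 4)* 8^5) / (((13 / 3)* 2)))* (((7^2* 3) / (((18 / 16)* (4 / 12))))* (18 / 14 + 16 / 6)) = 147110213189632 / 585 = 251470449896.81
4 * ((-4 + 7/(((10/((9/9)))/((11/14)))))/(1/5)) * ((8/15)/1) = -184/5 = -36.80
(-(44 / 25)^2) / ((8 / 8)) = -1936 / 625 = -3.10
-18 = -18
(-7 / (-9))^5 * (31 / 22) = 521017 / 1299078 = 0.40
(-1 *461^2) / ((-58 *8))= 458.02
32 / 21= 1.52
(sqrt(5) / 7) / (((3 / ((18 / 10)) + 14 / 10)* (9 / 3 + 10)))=15* sqrt(5) / 4186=0.01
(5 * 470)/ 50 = 47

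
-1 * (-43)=43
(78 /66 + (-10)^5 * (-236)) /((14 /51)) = 13239600663 /154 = 85971432.88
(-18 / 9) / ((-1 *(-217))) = -2 / 217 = -0.01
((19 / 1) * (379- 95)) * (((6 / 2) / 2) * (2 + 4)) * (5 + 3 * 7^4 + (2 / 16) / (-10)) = 7000974099 / 20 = 350048704.95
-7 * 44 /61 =-308 /61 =-5.05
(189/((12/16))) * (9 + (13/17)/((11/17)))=2565.82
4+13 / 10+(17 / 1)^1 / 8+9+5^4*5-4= 125497 / 40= 3137.42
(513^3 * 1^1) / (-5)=-135005697 / 5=-27001139.40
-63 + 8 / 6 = -185 / 3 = -61.67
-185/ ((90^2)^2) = -37/ 13122000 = -0.00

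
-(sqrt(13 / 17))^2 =-13 / 17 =-0.76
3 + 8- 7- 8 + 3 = -1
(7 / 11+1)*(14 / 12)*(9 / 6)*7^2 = 3087 / 22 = 140.32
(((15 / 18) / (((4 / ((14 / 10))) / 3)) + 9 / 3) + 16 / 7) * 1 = 345 / 56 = 6.16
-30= -30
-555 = -555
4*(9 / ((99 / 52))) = 208 / 11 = 18.91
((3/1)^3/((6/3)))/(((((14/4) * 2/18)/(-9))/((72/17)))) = -157464/119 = -1323.23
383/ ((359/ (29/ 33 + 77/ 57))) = 2.38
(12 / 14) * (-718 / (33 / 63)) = -12924 / 11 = -1174.91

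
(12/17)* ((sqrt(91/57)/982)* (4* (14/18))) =56* sqrt(5187)/1427337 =0.00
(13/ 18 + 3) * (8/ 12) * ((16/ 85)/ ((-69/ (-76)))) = 81472/ 158355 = 0.51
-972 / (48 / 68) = -1377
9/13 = 0.69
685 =685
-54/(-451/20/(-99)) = -9720/41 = -237.07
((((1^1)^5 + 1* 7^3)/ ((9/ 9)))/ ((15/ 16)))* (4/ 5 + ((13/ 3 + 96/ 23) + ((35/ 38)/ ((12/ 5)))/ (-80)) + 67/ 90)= 1087437191/ 294975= 3686.54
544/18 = 272/9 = 30.22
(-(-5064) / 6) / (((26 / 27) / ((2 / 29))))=22788 / 377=60.45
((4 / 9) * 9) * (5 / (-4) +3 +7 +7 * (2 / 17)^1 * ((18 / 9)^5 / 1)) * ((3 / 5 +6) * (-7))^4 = 639692707.60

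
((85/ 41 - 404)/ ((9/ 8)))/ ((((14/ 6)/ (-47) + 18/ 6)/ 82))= -258171/ 26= -9929.65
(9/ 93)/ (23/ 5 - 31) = -5/ 1364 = -0.00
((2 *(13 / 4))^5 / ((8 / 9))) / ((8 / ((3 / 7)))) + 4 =10082255 / 14336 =703.28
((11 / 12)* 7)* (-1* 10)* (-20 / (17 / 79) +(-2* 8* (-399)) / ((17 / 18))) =-21816410 / 51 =-427772.75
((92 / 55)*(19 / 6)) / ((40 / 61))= 26657 / 3300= 8.08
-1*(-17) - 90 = -73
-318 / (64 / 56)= -1113 / 4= -278.25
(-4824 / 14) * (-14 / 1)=4824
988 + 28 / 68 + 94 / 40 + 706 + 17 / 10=577477 / 340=1698.46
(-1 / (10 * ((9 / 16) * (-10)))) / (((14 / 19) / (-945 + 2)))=-35834 / 1575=-22.75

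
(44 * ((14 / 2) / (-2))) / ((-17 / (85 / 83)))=770 / 83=9.28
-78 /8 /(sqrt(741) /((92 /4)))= -23 * sqrt(741) /76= -8.24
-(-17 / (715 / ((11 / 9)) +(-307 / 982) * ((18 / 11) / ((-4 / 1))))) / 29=367268 / 366591987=0.00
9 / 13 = 0.69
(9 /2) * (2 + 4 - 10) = -18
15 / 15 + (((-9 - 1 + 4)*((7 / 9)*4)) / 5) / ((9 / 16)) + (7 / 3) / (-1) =-7.97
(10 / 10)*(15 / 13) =15 / 13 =1.15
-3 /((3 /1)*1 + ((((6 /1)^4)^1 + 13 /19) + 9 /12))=-228 /98833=-0.00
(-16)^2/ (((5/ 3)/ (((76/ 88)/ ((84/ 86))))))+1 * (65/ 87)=4574081/ 33495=136.56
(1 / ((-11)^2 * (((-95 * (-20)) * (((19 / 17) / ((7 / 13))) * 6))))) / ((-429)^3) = -119 / 26900419424650200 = -0.00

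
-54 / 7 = -7.71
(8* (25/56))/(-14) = -25/98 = -0.26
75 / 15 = 5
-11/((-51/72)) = 264/17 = 15.53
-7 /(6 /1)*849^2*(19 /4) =-31955511 /8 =-3994438.88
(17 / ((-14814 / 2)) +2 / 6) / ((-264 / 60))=-6130 / 81477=-0.08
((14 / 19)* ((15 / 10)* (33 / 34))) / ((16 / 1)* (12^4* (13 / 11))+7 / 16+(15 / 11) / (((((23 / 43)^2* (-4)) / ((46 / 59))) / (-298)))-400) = 0.00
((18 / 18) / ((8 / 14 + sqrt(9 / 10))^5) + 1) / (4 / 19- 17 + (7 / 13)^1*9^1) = 27856157857545953 / 5168370220932950- 179251903725258*sqrt(10) / 103367404418659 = -0.09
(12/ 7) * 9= 108/ 7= 15.43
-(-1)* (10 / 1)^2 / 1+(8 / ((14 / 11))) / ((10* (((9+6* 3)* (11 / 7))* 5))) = 67502 / 675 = 100.00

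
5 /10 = 1 /2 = 0.50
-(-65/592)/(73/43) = 2795/43216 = 0.06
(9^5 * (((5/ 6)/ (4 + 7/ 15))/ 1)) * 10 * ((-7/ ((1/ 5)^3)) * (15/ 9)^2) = -17940234375/ 67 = -267764692.16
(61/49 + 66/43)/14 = 5857/29498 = 0.20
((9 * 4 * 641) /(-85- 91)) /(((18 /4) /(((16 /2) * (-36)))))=92304 /11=8391.27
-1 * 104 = -104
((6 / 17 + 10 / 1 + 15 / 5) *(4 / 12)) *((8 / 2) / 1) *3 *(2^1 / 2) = 908 / 17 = 53.41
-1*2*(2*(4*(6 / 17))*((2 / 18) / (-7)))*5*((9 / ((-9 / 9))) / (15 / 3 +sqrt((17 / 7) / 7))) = -2100 / 2567 +60*sqrt(17) / 2567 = -0.72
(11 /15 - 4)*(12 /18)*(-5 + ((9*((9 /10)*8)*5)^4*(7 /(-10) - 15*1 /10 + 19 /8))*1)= -944961616942 /225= -4199829408.63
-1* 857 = -857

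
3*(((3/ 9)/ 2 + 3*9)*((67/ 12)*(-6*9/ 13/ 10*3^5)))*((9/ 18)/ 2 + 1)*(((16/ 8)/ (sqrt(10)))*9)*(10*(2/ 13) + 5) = -3654286731*sqrt(10)/ 5408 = -2136810.15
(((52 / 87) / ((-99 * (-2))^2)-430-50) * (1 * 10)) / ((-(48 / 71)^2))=10316148073135 / 982295424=10502.08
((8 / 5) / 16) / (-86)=-0.00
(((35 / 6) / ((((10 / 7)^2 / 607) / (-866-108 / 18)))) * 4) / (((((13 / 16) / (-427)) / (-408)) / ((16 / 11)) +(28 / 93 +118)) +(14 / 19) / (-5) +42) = -794861283892092928 / 21035377310991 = -37786.88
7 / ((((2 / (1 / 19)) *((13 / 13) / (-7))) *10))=-49 / 380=-0.13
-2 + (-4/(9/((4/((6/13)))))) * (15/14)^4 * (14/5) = -5561/343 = -16.21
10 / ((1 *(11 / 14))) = 140 / 11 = 12.73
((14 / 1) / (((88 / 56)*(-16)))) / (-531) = 49 / 46728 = 0.00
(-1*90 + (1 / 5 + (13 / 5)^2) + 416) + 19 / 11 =92039 / 275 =334.69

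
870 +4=874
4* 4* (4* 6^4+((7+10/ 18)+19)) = 750320/ 9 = 83368.89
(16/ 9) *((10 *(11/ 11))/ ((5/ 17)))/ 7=544/ 63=8.63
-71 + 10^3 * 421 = 420929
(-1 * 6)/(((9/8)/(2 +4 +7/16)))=-103/3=-34.33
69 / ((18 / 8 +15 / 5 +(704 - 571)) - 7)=92 / 175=0.53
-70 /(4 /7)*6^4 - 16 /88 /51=-89064362 /561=-158760.00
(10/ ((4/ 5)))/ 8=25/ 16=1.56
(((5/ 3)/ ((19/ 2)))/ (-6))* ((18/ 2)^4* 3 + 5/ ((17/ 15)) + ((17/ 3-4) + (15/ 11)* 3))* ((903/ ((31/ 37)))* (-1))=620607.89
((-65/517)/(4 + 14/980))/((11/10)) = -45500/1598047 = -0.03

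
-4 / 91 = -0.04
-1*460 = -460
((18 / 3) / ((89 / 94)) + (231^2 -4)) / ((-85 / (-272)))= 75989392 / 445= 170762.68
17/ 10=1.70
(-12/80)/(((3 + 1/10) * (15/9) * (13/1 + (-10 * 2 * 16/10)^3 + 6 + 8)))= 9/10149710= 0.00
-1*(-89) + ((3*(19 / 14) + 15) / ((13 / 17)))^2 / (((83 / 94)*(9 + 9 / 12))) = 1440778369 / 8935199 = 161.25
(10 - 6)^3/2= 32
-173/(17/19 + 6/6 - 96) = 3287/1788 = 1.84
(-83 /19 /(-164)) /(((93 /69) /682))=20999 /1558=13.48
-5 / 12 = -0.42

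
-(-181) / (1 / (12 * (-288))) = -625536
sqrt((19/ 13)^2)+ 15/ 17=518/ 221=2.34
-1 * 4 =-4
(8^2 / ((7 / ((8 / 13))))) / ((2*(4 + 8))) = 0.23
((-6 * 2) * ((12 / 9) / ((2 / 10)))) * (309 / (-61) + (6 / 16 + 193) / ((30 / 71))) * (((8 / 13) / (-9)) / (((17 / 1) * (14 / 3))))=26503588 / 849303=31.21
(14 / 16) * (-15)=-105 / 8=-13.12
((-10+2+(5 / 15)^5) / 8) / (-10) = 1943 / 19440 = 0.10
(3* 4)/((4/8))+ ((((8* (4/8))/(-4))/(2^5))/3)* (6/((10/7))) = 23.96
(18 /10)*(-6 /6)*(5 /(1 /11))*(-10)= 990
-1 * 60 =-60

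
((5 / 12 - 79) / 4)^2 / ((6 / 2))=889249 / 6912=128.65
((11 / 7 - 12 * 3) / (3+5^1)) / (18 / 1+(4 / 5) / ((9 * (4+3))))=-10845 / 45392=-0.24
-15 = -15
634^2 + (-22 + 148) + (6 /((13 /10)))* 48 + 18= 5230180 /13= 402321.54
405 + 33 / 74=30003 / 74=405.45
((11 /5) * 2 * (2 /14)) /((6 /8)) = 88 /105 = 0.84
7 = 7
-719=-719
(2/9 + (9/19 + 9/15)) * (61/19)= 4.16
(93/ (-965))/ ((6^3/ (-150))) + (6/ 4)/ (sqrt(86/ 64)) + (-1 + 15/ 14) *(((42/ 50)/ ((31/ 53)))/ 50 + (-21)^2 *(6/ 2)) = 6 *sqrt(86)/ 43 + 1060886609/ 11218125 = 95.86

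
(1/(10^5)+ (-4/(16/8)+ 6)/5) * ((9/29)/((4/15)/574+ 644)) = 619927749/1608004760000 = 0.00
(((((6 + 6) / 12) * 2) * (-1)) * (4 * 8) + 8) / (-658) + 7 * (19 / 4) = 6267 / 188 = 33.34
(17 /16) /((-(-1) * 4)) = 17 /64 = 0.27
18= 18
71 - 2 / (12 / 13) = 413 / 6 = 68.83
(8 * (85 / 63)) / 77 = 680 / 4851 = 0.14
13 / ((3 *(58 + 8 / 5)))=65 / 894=0.07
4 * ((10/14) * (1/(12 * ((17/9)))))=15/119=0.13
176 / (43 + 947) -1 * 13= -12.82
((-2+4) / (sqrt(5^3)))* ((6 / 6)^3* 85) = 34* sqrt(5) / 5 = 15.21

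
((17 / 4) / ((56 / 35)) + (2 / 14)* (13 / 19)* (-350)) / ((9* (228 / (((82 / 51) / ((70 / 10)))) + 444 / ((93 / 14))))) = -1625609 / 491236032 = -0.00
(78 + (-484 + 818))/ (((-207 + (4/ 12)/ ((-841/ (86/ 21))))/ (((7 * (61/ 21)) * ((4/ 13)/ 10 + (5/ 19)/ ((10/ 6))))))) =-103418506716/ 13544945245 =-7.64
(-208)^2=43264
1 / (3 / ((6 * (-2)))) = -4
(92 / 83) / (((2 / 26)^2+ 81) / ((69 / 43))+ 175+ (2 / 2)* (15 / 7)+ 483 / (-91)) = 7509684 / 1506207557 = 0.00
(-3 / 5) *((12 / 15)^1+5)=-87 / 25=-3.48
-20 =-20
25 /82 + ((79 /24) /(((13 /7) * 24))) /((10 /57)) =0.73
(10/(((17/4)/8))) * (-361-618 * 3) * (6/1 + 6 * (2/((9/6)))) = -9923200/17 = -583717.65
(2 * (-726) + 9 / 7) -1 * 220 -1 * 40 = -11975 / 7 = -1710.71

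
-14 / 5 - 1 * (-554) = 2756 / 5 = 551.20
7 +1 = 8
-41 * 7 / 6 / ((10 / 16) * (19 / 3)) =-1148 / 95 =-12.08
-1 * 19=-19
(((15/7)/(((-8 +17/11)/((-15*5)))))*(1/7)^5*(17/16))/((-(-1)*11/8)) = 19125/16706158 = 0.00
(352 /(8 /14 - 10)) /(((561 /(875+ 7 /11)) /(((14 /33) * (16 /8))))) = -30205952 /610929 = -49.44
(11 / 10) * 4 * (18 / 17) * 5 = 396 / 17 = 23.29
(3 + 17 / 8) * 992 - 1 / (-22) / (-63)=7046423 / 1386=5084.00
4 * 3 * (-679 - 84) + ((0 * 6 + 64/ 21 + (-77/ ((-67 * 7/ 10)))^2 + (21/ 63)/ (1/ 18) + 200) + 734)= -773972708/ 94269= -8210.26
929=929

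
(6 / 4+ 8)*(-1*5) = -95 / 2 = -47.50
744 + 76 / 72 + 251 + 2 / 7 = 125539 / 126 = 996.34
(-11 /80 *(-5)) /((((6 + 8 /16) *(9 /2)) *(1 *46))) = 0.00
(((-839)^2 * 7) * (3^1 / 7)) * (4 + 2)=12670578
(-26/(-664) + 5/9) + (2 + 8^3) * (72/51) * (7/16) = 16156445/50796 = 318.07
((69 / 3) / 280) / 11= 23 / 3080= 0.01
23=23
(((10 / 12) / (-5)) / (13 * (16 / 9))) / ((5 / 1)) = -3 / 2080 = -0.00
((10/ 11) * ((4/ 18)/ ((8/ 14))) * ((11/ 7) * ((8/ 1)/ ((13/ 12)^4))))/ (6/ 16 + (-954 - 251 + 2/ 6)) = -0.00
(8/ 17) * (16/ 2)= 64/ 17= 3.76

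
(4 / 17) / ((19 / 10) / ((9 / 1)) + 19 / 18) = 60 / 323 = 0.19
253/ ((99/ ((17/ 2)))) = 391/ 18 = 21.72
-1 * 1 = -1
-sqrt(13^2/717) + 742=742 - 13 * sqrt(717)/717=741.51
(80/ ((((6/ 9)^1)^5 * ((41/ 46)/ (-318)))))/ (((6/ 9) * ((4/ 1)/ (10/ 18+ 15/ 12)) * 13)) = -7405425/ 656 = -11288.76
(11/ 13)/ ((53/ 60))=660/ 689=0.96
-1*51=-51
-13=-13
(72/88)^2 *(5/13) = 405/1573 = 0.26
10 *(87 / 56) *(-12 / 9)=-145 / 7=-20.71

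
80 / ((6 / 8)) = 320 / 3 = 106.67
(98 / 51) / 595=14 / 4335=0.00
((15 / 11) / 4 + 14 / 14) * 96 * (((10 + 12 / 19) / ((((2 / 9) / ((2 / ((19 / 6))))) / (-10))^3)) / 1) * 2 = -90079485696000 / 1433531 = -62837487.08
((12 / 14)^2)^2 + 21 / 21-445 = -443.46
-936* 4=-3744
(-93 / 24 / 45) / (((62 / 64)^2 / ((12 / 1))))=-512 / 465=-1.10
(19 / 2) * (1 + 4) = 47.50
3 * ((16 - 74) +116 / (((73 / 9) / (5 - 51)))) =-156774 / 73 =-2147.59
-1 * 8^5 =-32768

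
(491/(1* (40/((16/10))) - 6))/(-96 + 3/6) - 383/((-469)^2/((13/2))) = -450072195/1596476938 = -0.28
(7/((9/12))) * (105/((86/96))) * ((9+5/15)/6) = 219520/129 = 1701.71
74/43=1.72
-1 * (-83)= 83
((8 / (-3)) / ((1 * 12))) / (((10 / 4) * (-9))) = 4 / 405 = 0.01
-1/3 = -0.33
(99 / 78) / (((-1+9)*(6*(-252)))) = -11 / 104832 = -0.00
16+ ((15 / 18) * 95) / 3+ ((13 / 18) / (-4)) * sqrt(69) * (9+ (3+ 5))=763 / 18 - 221 * sqrt(69) / 72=16.89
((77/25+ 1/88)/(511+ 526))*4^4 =217632/285175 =0.76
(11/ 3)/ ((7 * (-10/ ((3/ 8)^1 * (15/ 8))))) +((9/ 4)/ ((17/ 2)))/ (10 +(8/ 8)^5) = -2139/ 167552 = -0.01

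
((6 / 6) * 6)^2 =36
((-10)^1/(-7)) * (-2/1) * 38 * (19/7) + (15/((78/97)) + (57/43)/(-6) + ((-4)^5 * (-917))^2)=24151631427569960/27391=881736023787.74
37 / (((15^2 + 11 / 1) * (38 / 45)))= 0.19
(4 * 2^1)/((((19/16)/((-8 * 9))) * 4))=-2304/19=-121.26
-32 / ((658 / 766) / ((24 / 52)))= -73536 / 4277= -17.19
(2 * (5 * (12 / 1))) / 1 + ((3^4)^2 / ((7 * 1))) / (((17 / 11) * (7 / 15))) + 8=1189189 / 833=1427.60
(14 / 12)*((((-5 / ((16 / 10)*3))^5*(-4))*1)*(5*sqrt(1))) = 341796875 / 11943936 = 28.62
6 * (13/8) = 39/4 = 9.75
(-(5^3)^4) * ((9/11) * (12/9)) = -2929687500/11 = -266335227.27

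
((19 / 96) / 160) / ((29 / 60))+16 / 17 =119107 / 126208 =0.94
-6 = -6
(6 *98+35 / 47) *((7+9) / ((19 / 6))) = 2656416 / 893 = 2974.71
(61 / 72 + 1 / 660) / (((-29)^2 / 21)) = 23527 / 1110120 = 0.02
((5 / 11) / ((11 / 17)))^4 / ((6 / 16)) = 417605000 / 643076643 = 0.65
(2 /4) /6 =1 /12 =0.08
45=45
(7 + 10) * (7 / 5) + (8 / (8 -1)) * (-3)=713 / 35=20.37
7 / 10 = 0.70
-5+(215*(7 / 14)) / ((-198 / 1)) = -2195 / 396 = -5.54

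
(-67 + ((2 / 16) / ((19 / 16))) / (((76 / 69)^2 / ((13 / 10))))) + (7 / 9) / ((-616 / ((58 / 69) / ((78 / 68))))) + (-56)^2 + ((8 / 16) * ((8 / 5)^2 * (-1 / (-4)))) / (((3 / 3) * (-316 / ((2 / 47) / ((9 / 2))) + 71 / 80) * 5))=5996920845134463197377 / 1953959680507863600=3069.11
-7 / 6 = -1.17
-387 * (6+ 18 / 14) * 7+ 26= -19711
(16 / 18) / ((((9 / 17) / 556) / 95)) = 7183520 / 81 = 88685.43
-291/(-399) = 97/133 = 0.73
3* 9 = 27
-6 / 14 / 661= -3 / 4627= -0.00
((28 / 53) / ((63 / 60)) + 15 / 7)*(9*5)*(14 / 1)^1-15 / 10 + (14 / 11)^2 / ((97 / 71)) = 2073536813 / 1244122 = 1666.67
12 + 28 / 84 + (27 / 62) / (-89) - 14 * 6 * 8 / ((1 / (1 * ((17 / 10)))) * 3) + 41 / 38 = -288886322 / 786315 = -367.39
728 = 728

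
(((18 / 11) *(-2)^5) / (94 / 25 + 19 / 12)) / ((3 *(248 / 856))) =-6163200 / 546623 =-11.28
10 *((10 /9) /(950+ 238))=25 /2673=0.01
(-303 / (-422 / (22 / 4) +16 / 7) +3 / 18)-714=-12205085 / 17196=-709.76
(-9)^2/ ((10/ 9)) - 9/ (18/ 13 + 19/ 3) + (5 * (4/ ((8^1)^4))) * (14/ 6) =331704259/ 4623360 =71.75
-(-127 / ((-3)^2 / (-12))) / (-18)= 254 / 27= 9.41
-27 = -27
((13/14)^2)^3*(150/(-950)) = -14480427/143061184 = -0.10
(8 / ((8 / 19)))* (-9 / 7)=-171 / 7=-24.43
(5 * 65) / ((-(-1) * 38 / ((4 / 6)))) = 325 / 57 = 5.70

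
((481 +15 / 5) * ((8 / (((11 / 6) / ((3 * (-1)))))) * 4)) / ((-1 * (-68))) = -6336 / 17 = -372.71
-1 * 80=-80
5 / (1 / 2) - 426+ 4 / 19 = -7900 / 19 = -415.79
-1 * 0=0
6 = 6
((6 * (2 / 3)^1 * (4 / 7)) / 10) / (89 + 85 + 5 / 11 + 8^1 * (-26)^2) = 88 / 2149245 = 0.00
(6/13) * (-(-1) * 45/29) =270/377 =0.72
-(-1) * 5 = 5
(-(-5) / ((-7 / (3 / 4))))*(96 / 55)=-72 / 77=-0.94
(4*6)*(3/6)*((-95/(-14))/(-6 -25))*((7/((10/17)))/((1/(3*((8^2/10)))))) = -93024/155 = -600.15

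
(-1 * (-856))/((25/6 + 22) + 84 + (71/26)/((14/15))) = 934752/123497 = 7.57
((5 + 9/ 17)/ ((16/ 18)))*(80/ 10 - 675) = -4149.13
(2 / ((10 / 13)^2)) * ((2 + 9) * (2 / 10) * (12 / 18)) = 1859 / 375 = 4.96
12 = 12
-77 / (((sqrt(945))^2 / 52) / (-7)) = 4004 / 135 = 29.66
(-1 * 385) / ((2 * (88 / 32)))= -70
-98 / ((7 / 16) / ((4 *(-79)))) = 70784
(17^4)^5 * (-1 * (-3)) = 12192694219942717567204803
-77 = -77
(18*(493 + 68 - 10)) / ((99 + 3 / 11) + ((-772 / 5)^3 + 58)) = -6818625 / 2530439939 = -0.00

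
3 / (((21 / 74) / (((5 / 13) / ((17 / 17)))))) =370 / 91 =4.07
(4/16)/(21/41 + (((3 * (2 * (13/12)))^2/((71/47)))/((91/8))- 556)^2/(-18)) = -91146321/6206025253396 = -0.00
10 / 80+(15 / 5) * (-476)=-11423 / 8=-1427.88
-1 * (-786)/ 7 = 786/ 7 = 112.29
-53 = -53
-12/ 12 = -1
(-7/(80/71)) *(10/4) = -497/32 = -15.53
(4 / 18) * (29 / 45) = 58 / 405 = 0.14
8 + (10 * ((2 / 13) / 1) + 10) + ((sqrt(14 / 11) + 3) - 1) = sqrt(154) / 11 + 280 / 13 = 22.67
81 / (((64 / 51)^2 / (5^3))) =26335125 / 4096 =6429.47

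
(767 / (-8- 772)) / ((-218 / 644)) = 9499 / 3270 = 2.90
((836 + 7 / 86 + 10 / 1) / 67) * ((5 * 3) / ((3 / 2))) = 363815 / 2881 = 126.28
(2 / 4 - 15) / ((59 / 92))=-1334 / 59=-22.61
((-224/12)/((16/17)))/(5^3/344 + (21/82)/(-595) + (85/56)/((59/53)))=-7364923685/641097594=-11.49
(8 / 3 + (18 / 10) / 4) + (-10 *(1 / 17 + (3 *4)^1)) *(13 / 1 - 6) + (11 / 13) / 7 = -78050491 / 92820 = -840.88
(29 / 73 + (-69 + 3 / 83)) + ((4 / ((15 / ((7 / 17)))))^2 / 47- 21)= -1658532523444 / 18517364325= -89.57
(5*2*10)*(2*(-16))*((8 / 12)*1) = -6400 / 3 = -2133.33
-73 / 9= -8.11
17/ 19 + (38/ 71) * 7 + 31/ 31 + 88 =126322/ 1349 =93.64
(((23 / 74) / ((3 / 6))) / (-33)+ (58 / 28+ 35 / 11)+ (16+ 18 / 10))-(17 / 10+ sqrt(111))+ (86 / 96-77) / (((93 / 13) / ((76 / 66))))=866505587 / 95384520-sqrt(111)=-1.45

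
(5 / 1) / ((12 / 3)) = 5 / 4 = 1.25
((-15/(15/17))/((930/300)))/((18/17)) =-1445/279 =-5.18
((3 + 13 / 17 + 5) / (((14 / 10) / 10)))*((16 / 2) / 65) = 11920 / 1547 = 7.71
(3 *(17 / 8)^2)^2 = 751689 / 4096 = 183.52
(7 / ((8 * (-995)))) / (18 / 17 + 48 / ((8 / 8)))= -119 / 6638640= -0.00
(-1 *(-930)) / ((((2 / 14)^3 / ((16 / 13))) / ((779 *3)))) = 11927674080 / 13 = 917513390.77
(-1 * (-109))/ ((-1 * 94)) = -109/ 94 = -1.16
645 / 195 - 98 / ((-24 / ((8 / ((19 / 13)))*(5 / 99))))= 325459 / 73359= 4.44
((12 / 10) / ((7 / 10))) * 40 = 480 / 7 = 68.57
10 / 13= 0.77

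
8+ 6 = 14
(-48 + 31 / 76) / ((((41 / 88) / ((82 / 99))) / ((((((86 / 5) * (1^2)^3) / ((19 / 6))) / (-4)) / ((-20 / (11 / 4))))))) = -1710841 / 108300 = -15.80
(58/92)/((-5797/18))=-261/133331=-0.00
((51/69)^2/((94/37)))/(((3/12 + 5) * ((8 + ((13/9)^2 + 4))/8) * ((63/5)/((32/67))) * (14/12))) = 492733440/651940704023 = 0.00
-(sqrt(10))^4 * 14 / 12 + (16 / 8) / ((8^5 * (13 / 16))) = -4659197 / 39936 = -116.67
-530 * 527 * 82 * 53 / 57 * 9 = -3641643780 / 19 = -191665462.11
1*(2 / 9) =2 / 9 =0.22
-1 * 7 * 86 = -602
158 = 158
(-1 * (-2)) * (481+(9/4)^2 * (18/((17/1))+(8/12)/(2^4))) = 1058779/1088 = 973.14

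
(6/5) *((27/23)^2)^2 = 3188646/1399205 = 2.28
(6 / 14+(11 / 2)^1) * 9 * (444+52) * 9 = 1667304 / 7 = 238186.29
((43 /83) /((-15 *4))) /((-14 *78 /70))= 43 /77688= 0.00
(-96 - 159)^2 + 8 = 65033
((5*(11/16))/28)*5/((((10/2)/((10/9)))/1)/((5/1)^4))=171875/2016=85.26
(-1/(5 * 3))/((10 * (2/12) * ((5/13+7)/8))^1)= -13/300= -0.04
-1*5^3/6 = -125/6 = -20.83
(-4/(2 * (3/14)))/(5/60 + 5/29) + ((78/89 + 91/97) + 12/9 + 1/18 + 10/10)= -5017819/155394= -32.29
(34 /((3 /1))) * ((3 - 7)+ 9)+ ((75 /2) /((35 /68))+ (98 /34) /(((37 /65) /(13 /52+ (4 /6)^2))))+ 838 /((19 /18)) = 2791605437 /3011652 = 926.93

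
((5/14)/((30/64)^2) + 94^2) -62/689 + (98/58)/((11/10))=611965732012/69234165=8839.07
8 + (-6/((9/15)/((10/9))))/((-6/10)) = 716/27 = 26.52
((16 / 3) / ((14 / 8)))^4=16777216 / 194481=86.27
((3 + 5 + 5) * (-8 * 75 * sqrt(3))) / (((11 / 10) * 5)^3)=-62400 * sqrt(3) / 1331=-81.20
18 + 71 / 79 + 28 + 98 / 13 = 55907 / 1027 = 54.44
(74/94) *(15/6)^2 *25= 23125/188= 123.01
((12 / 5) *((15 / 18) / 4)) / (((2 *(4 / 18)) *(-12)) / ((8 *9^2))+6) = 243 / 2912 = 0.08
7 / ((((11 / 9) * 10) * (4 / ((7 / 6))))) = 0.17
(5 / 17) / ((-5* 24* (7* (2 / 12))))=-1 / 476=-0.00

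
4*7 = 28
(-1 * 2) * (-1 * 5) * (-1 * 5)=-50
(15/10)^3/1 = 27/8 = 3.38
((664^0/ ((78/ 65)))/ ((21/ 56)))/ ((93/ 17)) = 340/ 837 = 0.41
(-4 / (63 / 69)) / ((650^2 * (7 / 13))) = -23 / 1194375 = -0.00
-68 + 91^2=8213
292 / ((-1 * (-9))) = 292 / 9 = 32.44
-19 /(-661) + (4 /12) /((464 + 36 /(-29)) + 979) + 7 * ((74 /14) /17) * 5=15379415137 /1409490621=10.91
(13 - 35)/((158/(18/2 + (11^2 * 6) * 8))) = -63987/79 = -809.96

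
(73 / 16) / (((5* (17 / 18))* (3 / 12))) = 657 / 170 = 3.86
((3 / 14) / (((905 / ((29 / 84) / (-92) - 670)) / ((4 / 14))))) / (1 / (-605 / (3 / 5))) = 3132562345 / 68539632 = 45.70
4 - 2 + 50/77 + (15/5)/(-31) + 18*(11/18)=13.55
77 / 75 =1.03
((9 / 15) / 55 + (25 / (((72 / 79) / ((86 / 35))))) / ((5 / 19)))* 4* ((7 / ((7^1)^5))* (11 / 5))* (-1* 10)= -35500162 / 3781575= -9.39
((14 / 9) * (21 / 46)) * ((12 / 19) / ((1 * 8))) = 49 / 874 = 0.06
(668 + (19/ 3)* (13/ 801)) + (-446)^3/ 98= -106514250905/ 117747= -904602.67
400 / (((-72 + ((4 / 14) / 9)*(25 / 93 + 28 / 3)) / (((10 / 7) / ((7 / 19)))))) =-31806000 / 1470217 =-21.63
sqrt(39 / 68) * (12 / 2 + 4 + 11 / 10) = 111 * sqrt(663) / 340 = 8.41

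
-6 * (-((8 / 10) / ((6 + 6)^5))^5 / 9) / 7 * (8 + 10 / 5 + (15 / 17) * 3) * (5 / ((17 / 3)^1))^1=43 / 117789640057953865489711104000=0.00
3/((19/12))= 36/19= 1.89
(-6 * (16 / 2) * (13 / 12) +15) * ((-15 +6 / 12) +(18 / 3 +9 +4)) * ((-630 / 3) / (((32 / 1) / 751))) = 26258715 / 32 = 820584.84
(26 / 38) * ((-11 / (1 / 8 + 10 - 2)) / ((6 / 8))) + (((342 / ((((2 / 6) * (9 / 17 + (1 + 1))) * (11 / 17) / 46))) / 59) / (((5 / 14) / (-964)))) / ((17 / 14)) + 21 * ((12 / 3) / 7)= -1728175194716 / 1590699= -1086425.02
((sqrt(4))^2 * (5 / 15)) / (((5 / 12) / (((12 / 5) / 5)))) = 192 / 125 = 1.54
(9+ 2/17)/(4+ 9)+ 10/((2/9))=10100/221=45.70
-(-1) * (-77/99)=-7/9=-0.78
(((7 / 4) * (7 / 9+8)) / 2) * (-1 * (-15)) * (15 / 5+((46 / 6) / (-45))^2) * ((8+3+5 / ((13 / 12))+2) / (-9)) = -1747717237 / 2558790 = -683.02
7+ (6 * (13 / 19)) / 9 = 425 / 57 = 7.46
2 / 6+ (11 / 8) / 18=59 / 144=0.41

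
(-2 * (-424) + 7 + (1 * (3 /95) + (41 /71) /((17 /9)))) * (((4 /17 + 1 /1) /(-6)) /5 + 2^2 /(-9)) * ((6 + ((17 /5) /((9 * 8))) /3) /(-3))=157815156504007 /189472446000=832.92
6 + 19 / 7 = 61 / 7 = 8.71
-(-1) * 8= 8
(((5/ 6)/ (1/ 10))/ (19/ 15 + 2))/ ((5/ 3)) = 75/ 49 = 1.53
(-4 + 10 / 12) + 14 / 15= -67 / 30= -2.23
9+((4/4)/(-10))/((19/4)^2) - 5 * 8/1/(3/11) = -745489/5415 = -137.67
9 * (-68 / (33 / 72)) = -14688 / 11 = -1335.27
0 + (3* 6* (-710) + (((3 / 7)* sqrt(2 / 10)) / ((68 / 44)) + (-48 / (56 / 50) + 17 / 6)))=-538441 / 42 + 33* sqrt(5) / 595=-12819.90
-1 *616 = -616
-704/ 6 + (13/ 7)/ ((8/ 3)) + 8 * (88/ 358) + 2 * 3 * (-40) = -10665649/ 30072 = -354.67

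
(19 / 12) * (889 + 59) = 1501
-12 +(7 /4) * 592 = 1024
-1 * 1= -1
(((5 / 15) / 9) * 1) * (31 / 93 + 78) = 235 / 81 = 2.90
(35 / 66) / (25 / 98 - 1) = -0.71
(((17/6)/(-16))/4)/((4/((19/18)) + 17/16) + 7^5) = -323/122659272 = -0.00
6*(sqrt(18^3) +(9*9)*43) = 324*sqrt(2) +20898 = 21356.21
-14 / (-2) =7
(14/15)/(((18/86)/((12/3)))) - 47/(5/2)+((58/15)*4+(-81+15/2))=-15929/270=-59.00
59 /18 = 3.28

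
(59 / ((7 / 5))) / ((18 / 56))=1180 / 9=131.11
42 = 42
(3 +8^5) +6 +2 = 32779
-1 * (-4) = 4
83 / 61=1.36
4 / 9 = 0.44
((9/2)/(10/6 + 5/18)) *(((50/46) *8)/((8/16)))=6480/161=40.25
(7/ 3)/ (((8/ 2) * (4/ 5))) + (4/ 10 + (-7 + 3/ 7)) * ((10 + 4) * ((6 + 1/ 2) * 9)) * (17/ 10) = -10310101/ 1200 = -8591.75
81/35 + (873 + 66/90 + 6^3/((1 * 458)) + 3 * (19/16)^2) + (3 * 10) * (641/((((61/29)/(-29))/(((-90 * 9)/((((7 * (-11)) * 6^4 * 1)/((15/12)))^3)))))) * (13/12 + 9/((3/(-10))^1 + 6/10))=9660507717003200907611/10968505379349331968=880.75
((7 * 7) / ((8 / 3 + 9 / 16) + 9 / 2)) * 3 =19.02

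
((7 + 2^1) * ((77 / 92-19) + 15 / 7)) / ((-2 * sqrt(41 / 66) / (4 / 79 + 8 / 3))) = 30951 * sqrt(2706) / 6478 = 248.54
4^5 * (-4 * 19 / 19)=-4096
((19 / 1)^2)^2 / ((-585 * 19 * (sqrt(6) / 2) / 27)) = -6859 * sqrt(6) / 65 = -258.48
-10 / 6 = -5 / 3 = -1.67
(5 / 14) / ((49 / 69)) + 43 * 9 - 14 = 256223 / 686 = 373.50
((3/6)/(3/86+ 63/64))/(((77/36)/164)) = 37.61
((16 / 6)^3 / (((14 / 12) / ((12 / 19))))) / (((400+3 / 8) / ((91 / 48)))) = 26624 / 547713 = 0.05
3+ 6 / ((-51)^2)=2603 / 867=3.00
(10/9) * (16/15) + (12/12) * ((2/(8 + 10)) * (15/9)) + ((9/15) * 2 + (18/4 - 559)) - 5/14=-521911/945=-552.29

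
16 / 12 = 1.33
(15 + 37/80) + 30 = 3637/80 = 45.46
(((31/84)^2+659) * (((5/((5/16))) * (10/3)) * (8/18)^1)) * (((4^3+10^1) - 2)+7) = 14696733400/11907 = 1234293.56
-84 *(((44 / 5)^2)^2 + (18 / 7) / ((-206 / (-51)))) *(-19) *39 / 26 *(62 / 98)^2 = 888262985476242 / 154564375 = 5746880.45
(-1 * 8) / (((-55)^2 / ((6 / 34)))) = -24 / 51425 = -0.00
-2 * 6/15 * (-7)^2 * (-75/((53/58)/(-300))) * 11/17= -562716000/901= -624546.06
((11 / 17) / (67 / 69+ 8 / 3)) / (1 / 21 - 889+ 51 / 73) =-0.00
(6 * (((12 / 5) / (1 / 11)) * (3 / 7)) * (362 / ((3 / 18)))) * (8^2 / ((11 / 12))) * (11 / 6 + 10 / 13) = 1741492224 / 65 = 26792188.06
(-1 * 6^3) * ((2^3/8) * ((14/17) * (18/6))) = -9072/17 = -533.65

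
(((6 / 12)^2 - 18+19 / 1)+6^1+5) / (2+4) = 49 / 24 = 2.04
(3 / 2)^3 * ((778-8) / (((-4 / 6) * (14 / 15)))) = -66825 / 16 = -4176.56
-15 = -15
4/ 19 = 0.21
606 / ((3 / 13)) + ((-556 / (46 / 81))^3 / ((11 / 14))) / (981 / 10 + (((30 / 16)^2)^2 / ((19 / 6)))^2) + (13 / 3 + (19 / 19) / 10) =-576138480156045734712841 / 54683094983026290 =-10535952.30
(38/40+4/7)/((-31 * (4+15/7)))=-213/26660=-0.01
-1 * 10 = -10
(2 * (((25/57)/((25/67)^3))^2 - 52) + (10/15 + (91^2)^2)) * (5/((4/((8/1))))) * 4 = 2743000008.69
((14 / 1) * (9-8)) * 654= 9156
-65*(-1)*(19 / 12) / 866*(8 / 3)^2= 0.85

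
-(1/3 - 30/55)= 7/33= 0.21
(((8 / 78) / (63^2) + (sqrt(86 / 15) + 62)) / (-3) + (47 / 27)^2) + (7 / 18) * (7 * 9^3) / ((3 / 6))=611635508 / 154791 - sqrt(1290) / 45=3950.57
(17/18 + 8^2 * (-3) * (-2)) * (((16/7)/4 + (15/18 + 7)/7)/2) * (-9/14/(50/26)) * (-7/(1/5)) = 6395467/1680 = 3806.83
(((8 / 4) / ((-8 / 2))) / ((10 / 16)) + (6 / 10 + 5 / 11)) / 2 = 0.13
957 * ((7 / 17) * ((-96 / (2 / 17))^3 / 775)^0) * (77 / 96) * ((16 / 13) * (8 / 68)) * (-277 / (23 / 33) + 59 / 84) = -18827220181 / 1036932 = -18156.66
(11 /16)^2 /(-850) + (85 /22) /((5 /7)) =12945869 /2393600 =5.41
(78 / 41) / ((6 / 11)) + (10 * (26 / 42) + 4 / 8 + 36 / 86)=784657 / 74046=10.60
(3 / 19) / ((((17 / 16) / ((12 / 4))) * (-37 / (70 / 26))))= -5040 / 155363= -0.03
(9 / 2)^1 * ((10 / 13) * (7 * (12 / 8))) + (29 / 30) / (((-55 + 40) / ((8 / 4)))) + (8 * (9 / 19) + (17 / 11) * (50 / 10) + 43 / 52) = 118746053 / 2445300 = 48.56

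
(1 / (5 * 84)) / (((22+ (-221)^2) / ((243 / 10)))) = 81 / 68408200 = 0.00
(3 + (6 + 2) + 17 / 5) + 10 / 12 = 457 / 30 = 15.23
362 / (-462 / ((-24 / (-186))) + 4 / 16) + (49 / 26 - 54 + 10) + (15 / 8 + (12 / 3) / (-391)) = -23498792543 / 582349144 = -40.35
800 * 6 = 4800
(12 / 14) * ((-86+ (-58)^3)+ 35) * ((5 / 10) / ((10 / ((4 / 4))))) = -585489 / 70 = -8364.13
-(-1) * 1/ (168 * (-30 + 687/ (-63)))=-1/ 6872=-0.00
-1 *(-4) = 4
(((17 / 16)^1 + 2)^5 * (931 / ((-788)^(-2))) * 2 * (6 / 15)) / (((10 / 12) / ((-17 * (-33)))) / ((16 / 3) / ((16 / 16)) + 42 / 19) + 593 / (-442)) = -3200642756714551177029 / 34461429760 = -92876087237.38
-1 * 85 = -85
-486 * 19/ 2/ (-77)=4617/ 77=59.96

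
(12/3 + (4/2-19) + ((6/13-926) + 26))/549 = -11863/7137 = -1.66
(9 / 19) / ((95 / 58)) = 522 / 1805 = 0.29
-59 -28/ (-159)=-9353/ 159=-58.82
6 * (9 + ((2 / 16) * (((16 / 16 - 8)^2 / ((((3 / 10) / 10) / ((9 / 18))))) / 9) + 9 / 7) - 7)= 11059 / 126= 87.77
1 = 1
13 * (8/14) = 52/7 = 7.43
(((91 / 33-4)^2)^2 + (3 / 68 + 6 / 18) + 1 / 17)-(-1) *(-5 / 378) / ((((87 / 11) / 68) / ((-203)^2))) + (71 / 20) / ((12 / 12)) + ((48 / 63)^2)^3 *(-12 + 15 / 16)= -333178487932693933 / 71156434061790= -4682.34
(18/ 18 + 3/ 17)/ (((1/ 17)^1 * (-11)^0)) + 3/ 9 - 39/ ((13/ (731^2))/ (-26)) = 125040535/ 3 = 41680178.33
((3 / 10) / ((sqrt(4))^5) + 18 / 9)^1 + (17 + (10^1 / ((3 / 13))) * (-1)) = -23351 / 960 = -24.32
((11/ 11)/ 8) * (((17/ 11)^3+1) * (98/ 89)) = 76489/ 118459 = 0.65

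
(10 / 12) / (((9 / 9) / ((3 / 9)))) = 5 / 18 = 0.28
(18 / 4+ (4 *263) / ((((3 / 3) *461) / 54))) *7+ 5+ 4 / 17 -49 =13328067 / 15674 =850.33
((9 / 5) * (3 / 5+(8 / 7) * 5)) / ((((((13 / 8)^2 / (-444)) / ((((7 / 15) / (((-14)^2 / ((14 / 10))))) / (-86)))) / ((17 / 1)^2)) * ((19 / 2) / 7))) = 104705856 / 6638125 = 15.77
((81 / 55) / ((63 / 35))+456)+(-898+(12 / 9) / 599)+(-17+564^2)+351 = 6285685013 / 19767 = 317988.82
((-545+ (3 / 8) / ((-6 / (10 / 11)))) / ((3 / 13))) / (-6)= 623545 / 1584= 393.65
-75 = -75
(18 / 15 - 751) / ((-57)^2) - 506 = -8223719 / 16245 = -506.23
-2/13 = -0.15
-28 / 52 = -7 / 13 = -0.54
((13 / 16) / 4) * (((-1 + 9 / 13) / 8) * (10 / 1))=-5 / 64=-0.08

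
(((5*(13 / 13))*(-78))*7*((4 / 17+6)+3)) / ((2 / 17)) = -214305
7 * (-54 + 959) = 6335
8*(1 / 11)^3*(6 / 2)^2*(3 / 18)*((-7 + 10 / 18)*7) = -1624 / 3993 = -0.41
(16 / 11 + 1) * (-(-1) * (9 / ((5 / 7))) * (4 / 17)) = 6804 / 935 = 7.28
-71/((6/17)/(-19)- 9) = 22933/2913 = 7.87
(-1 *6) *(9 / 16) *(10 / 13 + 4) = -837 / 52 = -16.10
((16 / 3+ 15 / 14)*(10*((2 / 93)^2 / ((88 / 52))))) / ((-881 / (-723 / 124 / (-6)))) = -4213885 / 218260663236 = -0.00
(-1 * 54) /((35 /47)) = -2538 /35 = -72.51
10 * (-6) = -60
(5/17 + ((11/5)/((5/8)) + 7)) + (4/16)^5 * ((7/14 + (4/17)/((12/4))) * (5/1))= 10.82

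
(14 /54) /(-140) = -1 /540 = -0.00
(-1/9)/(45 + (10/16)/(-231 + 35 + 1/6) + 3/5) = -940/385749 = -0.00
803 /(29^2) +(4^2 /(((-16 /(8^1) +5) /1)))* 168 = 754339 /841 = 896.95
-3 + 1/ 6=-17/ 6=-2.83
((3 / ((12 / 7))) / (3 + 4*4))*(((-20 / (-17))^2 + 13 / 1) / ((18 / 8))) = 29099 / 49419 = 0.59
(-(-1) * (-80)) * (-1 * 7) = 560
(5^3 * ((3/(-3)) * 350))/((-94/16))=350000/47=7446.81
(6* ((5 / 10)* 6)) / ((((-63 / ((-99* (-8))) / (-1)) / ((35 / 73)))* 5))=1584 / 73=21.70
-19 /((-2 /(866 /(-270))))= -8227 /270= -30.47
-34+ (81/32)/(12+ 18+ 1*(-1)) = -31471/928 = -33.91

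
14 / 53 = 0.26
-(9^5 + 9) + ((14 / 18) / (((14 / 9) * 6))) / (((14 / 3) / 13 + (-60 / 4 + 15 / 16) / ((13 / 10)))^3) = -933898978710 / 15813251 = -59058.00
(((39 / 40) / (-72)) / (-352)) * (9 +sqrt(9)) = 0.00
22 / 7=3.14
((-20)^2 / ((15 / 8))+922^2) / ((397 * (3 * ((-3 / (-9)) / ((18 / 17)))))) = 15305352 / 6749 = 2267.80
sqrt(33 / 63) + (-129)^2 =sqrt(231) / 21 + 16641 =16641.72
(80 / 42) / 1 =40 / 21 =1.90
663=663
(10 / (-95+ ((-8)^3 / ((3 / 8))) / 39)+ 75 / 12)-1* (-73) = 4817207 / 60844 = 79.17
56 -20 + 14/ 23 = 842/ 23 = 36.61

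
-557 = -557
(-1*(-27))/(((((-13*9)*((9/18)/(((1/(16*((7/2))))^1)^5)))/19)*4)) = -0.00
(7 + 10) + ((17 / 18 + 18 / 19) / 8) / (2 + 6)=372743 / 21888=17.03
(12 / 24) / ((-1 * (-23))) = 1 / 46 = 0.02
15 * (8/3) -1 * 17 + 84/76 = 24.11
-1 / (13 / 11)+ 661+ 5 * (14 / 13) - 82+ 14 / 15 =113972 / 195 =584.47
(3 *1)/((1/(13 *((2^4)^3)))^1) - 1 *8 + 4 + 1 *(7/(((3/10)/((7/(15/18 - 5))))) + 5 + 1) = 798534/5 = 159706.80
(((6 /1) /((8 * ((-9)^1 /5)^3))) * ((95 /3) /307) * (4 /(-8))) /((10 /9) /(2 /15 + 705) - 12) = -6610625 /11958838704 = -0.00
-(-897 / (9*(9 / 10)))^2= -8940100 / 729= -12263.51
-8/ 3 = -2.67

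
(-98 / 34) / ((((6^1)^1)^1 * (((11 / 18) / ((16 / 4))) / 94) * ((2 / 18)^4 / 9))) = -3263756328 / 187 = -17453242.40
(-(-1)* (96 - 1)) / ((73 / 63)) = 5985 / 73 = 81.99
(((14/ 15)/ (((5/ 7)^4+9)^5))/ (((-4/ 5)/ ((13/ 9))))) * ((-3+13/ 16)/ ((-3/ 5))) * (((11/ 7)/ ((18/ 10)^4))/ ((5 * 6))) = -0.00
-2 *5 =-10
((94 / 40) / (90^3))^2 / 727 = 2209 / 154543042800000000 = 0.00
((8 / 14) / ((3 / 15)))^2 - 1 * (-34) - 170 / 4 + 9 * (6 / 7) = 723 / 98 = 7.38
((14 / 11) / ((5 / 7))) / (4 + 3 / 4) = 392 / 1045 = 0.38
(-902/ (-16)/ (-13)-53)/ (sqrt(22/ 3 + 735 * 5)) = -0.94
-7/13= -0.54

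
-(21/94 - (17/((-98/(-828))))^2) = 4656093315/225694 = 20630.12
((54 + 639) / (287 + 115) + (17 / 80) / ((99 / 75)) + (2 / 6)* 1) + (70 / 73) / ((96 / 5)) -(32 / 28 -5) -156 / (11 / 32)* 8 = -32759568167 / 9038568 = -3624.42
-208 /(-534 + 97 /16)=3328 /8447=0.39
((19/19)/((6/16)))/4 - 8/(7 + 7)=0.10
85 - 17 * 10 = -85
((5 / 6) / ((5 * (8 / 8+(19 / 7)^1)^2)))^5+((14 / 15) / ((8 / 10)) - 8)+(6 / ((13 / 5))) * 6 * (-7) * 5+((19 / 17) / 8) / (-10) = -45856321065346774480379 / 93305803543055400960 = -491.46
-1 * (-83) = 83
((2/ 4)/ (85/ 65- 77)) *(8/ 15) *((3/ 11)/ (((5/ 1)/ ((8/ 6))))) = -0.00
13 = 13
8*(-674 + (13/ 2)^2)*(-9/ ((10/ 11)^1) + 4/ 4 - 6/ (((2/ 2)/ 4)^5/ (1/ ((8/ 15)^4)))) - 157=1919164743/ 5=383832948.60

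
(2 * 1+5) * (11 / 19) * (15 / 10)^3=2079 / 152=13.68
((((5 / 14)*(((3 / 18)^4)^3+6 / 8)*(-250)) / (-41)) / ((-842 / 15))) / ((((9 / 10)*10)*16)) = -728833371875 / 3607050230562816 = -0.00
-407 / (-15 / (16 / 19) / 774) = 1680096 / 95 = 17685.22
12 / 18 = 2 / 3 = 0.67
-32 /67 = -0.48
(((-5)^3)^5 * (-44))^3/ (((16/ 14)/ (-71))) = -150409277921426109969615936279296875000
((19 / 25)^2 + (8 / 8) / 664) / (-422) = -0.00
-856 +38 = -818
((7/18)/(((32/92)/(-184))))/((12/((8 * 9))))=-3703/3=-1234.33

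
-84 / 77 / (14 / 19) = -1.48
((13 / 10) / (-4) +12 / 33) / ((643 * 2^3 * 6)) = 17 / 13580160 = 0.00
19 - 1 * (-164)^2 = -26877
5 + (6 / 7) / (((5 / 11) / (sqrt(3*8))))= 5 + 132*sqrt(6) / 35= 14.24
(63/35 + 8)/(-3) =-49/15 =-3.27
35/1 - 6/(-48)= 35.12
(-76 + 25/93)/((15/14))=-98602/1395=-70.68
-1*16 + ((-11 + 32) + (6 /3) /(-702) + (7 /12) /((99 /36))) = 20113 /3861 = 5.21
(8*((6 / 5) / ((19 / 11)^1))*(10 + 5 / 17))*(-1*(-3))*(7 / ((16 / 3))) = 72765 / 323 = 225.28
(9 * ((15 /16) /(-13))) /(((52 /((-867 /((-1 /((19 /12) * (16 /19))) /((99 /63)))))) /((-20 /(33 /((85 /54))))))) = 614125 /28392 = 21.63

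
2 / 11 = 0.18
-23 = -23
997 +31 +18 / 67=68894 / 67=1028.27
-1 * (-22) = 22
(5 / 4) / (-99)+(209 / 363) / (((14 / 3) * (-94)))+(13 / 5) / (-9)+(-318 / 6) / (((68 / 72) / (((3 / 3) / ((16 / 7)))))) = -183493319 / 7382760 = -24.85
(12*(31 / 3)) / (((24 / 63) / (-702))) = -228501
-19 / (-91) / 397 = 19 / 36127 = 0.00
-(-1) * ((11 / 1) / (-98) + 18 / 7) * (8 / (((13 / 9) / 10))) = 86760 / 637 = 136.20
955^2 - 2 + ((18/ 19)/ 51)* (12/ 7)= 2062084075/ 2261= 912023.03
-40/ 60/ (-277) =2/ 831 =0.00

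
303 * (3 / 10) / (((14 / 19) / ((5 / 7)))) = 17271 / 196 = 88.12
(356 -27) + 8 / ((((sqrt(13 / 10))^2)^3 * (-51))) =36855463 / 112047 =328.93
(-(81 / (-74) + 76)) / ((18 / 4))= -5543 / 333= -16.65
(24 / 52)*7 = 42 / 13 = 3.23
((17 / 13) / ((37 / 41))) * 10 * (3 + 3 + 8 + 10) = 167280 / 481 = 347.78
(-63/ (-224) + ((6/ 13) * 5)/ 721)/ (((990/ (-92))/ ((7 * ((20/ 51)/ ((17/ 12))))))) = -654097/ 12770043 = -0.05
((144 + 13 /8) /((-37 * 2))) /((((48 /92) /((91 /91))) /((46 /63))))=-616285 /223776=-2.75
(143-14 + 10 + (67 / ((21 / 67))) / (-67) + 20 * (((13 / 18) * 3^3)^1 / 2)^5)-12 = 9474206495 / 5376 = 1762315.20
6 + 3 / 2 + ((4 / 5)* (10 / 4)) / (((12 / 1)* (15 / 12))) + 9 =499 / 30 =16.63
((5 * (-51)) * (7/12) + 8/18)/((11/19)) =-101441/396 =-256.16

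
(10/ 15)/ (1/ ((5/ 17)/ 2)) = 5/ 51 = 0.10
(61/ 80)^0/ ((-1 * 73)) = -1/ 73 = -0.01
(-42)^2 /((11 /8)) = 14112 /11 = 1282.91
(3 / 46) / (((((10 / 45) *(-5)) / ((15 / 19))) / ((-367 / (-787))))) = -29727 / 1375676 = -0.02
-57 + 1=-56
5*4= 20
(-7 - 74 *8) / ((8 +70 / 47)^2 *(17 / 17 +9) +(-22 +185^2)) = -1323191 / 77543587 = -0.02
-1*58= -58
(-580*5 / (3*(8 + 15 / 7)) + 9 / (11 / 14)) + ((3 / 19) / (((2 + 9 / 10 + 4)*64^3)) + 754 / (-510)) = -324457811210091 / 3802430832640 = -85.33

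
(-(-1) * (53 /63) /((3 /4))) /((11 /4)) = 848 /2079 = 0.41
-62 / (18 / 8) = -248 / 9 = -27.56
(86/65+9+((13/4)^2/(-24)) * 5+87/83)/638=655133/45576960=0.01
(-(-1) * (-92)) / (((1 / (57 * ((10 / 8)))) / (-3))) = 19665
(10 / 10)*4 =4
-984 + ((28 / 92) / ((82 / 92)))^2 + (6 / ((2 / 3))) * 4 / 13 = -21440288 / 21853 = -981.11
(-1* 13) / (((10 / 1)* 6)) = -13 / 60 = -0.22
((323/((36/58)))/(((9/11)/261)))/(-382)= -2988073/6876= -434.57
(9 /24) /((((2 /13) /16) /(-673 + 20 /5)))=-26091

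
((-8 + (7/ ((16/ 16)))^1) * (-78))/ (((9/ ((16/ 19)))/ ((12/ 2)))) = 832/ 19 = 43.79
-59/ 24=-2.46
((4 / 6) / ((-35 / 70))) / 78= -2 / 117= -0.02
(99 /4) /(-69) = -33 /92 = -0.36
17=17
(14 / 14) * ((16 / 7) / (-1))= -2.29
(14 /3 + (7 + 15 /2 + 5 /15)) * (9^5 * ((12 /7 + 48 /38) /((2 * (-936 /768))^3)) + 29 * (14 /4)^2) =-41322535041 /179816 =-229804.55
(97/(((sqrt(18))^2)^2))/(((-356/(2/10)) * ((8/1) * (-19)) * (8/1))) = 97/701291520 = 0.00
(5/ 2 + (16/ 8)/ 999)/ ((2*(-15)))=-4999/ 59940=-0.08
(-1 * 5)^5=-3125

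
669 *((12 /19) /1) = 422.53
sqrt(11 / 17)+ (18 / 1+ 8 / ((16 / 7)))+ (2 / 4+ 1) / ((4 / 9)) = sqrt(187) / 17+ 199 / 8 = 25.68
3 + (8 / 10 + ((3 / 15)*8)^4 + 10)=12721 / 625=20.35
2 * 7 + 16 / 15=226 / 15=15.07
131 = 131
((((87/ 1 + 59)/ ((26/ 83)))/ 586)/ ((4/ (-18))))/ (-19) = 0.19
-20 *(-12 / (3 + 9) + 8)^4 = -48020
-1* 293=-293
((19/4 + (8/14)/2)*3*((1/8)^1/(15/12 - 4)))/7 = -423/4312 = -0.10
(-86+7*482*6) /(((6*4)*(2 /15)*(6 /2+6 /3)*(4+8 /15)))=151185 /544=277.91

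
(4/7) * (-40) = -22.86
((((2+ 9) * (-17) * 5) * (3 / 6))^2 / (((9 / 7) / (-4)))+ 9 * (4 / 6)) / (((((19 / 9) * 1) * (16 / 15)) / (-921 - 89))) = 46355371575 / 152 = 304969549.84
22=22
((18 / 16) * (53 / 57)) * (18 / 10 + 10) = 9381 / 760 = 12.34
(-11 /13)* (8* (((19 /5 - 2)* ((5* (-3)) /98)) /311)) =1188 /198107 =0.01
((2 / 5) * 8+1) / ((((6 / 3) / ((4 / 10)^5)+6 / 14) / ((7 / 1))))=16464 / 109615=0.15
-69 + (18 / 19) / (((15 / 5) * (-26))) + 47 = -5437 / 247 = -22.01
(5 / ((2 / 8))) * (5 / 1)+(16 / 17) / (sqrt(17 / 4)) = 32 * sqrt(17) / 289+100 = 100.46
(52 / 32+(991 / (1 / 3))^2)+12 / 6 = 70709861 / 8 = 8838732.62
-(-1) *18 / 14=9 / 7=1.29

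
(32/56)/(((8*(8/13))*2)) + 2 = 461/224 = 2.06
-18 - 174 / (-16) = -57 / 8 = -7.12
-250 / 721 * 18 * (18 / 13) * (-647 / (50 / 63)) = 7045.00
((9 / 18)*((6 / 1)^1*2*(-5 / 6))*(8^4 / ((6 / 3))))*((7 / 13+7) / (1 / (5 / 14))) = -358400 / 13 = -27569.23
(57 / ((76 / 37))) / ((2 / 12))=333 / 2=166.50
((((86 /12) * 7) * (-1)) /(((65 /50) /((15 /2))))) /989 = -0.29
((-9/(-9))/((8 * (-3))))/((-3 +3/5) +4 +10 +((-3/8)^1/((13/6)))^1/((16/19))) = -520/142203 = -0.00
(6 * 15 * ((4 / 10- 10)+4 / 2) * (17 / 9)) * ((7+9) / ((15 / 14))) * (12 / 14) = -82688 / 5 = -16537.60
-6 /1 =-6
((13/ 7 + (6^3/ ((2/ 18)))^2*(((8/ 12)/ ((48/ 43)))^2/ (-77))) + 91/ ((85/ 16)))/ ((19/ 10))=-228898036/ 24871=-9203.41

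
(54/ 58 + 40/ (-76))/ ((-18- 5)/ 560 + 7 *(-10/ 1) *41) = -124880/ 885579873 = -0.00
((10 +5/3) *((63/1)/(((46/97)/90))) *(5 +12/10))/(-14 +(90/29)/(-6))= -576847845/9683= -59573.26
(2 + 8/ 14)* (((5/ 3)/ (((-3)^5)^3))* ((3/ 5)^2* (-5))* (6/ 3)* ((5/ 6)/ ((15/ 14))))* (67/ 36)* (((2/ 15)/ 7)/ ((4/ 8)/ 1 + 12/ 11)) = 2948/ 158196699675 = 0.00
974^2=948676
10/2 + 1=6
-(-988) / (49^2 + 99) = 247 / 625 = 0.40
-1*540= -540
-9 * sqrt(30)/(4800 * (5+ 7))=-sqrt(30)/6400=-0.00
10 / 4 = 5 / 2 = 2.50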